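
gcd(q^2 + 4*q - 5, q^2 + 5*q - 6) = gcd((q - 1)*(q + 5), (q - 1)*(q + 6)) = q - 1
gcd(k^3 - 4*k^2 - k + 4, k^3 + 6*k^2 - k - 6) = k^2 - 1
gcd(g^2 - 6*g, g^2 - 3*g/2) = g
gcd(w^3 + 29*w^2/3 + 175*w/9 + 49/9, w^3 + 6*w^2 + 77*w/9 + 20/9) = w + 1/3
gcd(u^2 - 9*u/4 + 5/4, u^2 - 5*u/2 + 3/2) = u - 1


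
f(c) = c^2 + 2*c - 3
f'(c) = 2*c + 2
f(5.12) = 33.45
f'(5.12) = 12.24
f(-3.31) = 1.34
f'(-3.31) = -4.62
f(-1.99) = -3.02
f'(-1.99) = -1.98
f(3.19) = 13.56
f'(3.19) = 8.38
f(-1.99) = -3.02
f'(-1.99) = -1.98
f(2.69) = 9.62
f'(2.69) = 7.38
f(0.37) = -2.12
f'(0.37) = 2.74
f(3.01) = 12.08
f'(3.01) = 8.02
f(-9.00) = 60.00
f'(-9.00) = -16.00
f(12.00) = 165.00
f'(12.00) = 26.00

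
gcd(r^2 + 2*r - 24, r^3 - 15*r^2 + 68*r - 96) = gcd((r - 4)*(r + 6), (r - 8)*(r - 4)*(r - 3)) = r - 4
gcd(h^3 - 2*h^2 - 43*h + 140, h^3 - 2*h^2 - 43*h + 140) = h^3 - 2*h^2 - 43*h + 140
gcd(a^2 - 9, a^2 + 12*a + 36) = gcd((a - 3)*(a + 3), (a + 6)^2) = 1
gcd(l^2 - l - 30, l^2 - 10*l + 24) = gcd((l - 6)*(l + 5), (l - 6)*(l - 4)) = l - 6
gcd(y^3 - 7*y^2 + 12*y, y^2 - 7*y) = y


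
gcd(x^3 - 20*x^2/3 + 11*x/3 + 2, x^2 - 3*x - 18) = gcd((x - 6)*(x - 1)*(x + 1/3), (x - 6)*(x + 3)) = x - 6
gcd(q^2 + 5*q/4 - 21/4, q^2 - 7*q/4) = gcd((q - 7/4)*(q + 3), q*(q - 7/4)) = q - 7/4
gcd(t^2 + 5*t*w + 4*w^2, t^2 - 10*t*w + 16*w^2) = 1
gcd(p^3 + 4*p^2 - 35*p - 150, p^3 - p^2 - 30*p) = p^2 - p - 30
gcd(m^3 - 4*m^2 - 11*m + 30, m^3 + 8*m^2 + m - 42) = m^2 + m - 6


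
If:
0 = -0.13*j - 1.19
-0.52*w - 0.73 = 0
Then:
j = -9.15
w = -1.40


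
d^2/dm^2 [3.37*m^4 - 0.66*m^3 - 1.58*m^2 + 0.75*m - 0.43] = 40.44*m^2 - 3.96*m - 3.16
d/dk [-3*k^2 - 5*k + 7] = -6*k - 5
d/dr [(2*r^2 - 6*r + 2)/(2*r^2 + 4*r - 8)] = 5*(r^2 - 2*r + 2)/(r^4 + 4*r^3 - 4*r^2 - 16*r + 16)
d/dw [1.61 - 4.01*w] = -4.01000000000000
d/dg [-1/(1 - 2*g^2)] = -4*g/(2*g^2 - 1)^2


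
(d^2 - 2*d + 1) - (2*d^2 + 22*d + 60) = -d^2 - 24*d - 59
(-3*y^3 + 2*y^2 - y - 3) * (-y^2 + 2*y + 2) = 3*y^5 - 8*y^4 - y^3 + 5*y^2 - 8*y - 6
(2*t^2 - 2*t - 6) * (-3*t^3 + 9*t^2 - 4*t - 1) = -6*t^5 + 24*t^4 - 8*t^3 - 48*t^2 + 26*t + 6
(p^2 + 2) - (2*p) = p^2 - 2*p + 2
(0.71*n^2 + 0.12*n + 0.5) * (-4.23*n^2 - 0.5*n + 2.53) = -3.0033*n^4 - 0.8626*n^3 - 0.3787*n^2 + 0.0536*n + 1.265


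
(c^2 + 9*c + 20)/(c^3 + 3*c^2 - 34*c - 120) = 1/(c - 6)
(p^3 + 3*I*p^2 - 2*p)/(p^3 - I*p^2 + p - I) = p*(p + 2*I)/(p^2 - 2*I*p - 1)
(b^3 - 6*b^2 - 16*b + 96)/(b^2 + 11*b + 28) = (b^2 - 10*b + 24)/(b + 7)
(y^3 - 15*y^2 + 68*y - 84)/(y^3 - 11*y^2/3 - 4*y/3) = 3*(-y^3 + 15*y^2 - 68*y + 84)/(y*(-3*y^2 + 11*y + 4))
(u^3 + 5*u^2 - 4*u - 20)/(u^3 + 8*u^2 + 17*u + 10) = (u - 2)/(u + 1)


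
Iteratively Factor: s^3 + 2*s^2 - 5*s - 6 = (s + 3)*(s^2 - s - 2) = (s - 2)*(s + 3)*(s + 1)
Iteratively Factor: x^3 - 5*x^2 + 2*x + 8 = (x - 4)*(x^2 - x - 2) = (x - 4)*(x + 1)*(x - 2)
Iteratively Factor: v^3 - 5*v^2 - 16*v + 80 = (v - 5)*(v^2 - 16) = (v - 5)*(v + 4)*(v - 4)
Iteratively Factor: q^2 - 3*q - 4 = (q - 4)*(q + 1)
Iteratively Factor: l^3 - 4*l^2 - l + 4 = (l - 4)*(l^2 - 1) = (l - 4)*(l - 1)*(l + 1)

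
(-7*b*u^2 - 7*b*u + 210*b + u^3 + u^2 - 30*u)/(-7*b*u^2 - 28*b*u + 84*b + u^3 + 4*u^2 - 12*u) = (u - 5)/(u - 2)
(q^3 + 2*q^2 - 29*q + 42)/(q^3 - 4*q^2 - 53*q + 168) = (q - 2)/(q - 8)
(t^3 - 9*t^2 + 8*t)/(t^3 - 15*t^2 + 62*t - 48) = t/(t - 6)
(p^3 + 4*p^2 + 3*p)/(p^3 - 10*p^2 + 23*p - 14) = p*(p^2 + 4*p + 3)/(p^3 - 10*p^2 + 23*p - 14)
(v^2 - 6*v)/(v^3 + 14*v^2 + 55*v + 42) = v*(v - 6)/(v^3 + 14*v^2 + 55*v + 42)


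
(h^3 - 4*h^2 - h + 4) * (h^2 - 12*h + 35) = h^5 - 16*h^4 + 82*h^3 - 124*h^2 - 83*h + 140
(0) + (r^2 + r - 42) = r^2 + r - 42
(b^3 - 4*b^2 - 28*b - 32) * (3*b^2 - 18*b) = 3*b^5 - 30*b^4 - 12*b^3 + 408*b^2 + 576*b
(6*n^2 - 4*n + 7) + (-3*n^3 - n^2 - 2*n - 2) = -3*n^3 + 5*n^2 - 6*n + 5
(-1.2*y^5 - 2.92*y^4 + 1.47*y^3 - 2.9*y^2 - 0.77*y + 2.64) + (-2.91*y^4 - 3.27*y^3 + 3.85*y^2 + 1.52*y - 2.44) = -1.2*y^5 - 5.83*y^4 - 1.8*y^3 + 0.95*y^2 + 0.75*y + 0.2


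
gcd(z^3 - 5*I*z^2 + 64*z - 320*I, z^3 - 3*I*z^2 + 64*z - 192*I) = z^2 + 64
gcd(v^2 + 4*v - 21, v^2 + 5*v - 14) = v + 7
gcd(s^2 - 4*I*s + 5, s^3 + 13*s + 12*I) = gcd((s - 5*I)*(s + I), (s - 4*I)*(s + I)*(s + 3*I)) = s + I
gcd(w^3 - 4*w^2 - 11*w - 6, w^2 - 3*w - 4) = w + 1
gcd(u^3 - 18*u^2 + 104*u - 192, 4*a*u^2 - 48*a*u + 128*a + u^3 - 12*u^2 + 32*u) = u^2 - 12*u + 32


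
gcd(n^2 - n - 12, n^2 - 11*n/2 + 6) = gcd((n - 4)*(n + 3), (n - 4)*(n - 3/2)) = n - 4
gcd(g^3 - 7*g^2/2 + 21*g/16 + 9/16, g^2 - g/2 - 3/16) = g^2 - g/2 - 3/16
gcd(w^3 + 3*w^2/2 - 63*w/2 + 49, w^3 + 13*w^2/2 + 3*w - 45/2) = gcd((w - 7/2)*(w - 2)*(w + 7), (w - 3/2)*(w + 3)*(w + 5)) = 1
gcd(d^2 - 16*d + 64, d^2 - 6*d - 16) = d - 8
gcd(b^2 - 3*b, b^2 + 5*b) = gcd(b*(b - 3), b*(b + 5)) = b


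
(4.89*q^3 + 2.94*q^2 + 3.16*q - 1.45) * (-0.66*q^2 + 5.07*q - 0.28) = -3.2274*q^5 + 22.8519*q^4 + 11.451*q^3 + 16.155*q^2 - 8.2363*q + 0.406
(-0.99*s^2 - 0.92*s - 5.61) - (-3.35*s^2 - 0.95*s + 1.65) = 2.36*s^2 + 0.0299999999999999*s - 7.26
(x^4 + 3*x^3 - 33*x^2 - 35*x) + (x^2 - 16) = x^4 + 3*x^3 - 32*x^2 - 35*x - 16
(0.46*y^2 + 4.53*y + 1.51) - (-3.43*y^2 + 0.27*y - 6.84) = 3.89*y^2 + 4.26*y + 8.35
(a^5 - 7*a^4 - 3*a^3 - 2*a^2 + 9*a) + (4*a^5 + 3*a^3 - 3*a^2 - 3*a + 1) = 5*a^5 - 7*a^4 - 5*a^2 + 6*a + 1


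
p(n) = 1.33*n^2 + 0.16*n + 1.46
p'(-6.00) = -15.80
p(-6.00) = 48.38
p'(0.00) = 0.16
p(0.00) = 1.46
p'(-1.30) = -3.30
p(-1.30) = 3.50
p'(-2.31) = -5.98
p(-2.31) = 8.19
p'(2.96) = 8.03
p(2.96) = 13.59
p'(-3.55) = -9.28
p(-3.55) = 17.65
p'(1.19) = 3.33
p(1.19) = 3.53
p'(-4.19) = -10.99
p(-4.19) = 24.14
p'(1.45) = 4.02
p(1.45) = 4.49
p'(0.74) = 2.13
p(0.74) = 2.31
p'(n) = 2.66*n + 0.16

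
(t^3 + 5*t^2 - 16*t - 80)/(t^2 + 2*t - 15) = (t^2 - 16)/(t - 3)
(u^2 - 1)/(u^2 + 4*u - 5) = (u + 1)/(u + 5)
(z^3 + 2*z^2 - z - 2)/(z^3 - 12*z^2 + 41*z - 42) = (z^3 + 2*z^2 - z - 2)/(z^3 - 12*z^2 + 41*z - 42)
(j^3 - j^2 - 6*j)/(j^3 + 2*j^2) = (j - 3)/j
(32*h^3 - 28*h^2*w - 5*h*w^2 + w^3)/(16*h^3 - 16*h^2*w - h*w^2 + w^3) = (-8*h + w)/(-4*h + w)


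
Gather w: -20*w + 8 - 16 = -20*w - 8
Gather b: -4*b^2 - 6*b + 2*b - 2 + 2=-4*b^2 - 4*b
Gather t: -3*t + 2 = 2 - 3*t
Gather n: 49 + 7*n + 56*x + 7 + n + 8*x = 8*n + 64*x + 56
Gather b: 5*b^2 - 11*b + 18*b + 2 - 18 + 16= 5*b^2 + 7*b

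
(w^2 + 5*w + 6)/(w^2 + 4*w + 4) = (w + 3)/(w + 2)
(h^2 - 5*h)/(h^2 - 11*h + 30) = h/(h - 6)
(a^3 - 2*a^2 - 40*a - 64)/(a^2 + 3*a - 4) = (a^2 - 6*a - 16)/(a - 1)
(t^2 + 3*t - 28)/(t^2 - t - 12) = (t + 7)/(t + 3)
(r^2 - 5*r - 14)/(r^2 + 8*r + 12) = (r - 7)/(r + 6)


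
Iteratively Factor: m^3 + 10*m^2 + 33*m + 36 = (m + 3)*(m^2 + 7*m + 12) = (m + 3)*(m + 4)*(m + 3)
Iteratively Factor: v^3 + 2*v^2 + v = (v + 1)*(v^2 + v) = (v + 1)^2*(v)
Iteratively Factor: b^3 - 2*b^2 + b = (b - 1)*(b^2 - b) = (b - 1)^2*(b)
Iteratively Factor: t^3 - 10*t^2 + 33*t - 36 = (t - 3)*(t^2 - 7*t + 12) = (t - 4)*(t - 3)*(t - 3)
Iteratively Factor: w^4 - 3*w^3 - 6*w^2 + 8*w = (w - 4)*(w^3 + w^2 - 2*w) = w*(w - 4)*(w^2 + w - 2) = w*(w - 4)*(w + 2)*(w - 1)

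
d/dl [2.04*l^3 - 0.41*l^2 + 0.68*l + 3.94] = 6.12*l^2 - 0.82*l + 0.68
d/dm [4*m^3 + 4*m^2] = 4*m*(3*m + 2)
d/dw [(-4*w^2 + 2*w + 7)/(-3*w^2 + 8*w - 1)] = 2*(-13*w^2 + 25*w - 29)/(9*w^4 - 48*w^3 + 70*w^2 - 16*w + 1)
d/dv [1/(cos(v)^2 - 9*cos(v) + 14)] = (2*cos(v) - 9)*sin(v)/(cos(v)^2 - 9*cos(v) + 14)^2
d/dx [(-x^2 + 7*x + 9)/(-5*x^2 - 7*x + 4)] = (42*x^2 + 82*x + 91)/(25*x^4 + 70*x^3 + 9*x^2 - 56*x + 16)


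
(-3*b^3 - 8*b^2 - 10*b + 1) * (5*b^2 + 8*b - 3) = -15*b^5 - 64*b^4 - 105*b^3 - 51*b^2 + 38*b - 3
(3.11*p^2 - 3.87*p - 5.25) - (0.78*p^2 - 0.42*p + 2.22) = 2.33*p^2 - 3.45*p - 7.47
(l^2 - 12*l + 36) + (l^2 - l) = 2*l^2 - 13*l + 36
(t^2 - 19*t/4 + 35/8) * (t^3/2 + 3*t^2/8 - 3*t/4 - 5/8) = t^5/2 - 2*t^4 - 11*t^3/32 + 293*t^2/64 - 5*t/16 - 175/64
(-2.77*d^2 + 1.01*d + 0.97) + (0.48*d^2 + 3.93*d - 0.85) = -2.29*d^2 + 4.94*d + 0.12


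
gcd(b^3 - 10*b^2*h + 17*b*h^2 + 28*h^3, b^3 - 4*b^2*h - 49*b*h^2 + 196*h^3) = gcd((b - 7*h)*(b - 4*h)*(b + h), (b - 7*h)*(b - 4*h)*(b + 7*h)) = b^2 - 11*b*h + 28*h^2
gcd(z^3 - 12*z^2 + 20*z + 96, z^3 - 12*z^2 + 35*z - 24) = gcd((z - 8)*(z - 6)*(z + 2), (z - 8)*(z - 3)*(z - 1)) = z - 8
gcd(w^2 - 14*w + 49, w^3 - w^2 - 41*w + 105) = 1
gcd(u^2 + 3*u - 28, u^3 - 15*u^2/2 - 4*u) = 1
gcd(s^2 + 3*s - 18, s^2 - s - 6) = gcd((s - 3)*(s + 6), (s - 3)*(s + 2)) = s - 3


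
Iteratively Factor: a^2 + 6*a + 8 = (a + 4)*(a + 2)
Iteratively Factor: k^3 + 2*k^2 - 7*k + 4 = (k + 4)*(k^2 - 2*k + 1) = (k - 1)*(k + 4)*(k - 1)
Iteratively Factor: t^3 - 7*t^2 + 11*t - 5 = (t - 5)*(t^2 - 2*t + 1) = (t - 5)*(t - 1)*(t - 1)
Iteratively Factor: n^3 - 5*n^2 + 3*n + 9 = (n - 3)*(n^2 - 2*n - 3) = (n - 3)*(n + 1)*(n - 3)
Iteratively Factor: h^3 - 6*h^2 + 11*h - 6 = (h - 2)*(h^2 - 4*h + 3) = (h - 3)*(h - 2)*(h - 1)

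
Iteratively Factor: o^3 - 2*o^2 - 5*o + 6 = (o - 3)*(o^2 + o - 2) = (o - 3)*(o - 1)*(o + 2)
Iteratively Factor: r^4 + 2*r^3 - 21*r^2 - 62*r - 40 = (r + 1)*(r^3 + r^2 - 22*r - 40) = (r + 1)*(r + 4)*(r^2 - 3*r - 10) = (r - 5)*(r + 1)*(r + 4)*(r + 2)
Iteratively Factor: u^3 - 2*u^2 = (u)*(u^2 - 2*u) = u*(u - 2)*(u)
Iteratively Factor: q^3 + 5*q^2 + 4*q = (q + 1)*(q^2 + 4*q) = q*(q + 1)*(q + 4)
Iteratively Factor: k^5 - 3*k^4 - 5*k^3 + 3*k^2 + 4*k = (k)*(k^4 - 3*k^3 - 5*k^2 + 3*k + 4) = k*(k + 1)*(k^3 - 4*k^2 - k + 4) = k*(k - 1)*(k + 1)*(k^2 - 3*k - 4) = k*(k - 4)*(k - 1)*(k + 1)*(k + 1)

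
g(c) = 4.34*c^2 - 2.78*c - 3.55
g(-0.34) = -2.10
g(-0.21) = -2.77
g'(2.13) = 15.71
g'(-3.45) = -32.73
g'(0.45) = 1.13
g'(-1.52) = -15.97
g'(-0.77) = -9.46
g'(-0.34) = -5.73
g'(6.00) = 49.30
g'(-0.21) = -4.60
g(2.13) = 10.22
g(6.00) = 136.01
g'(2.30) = 17.18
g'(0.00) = -2.78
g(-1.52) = 10.70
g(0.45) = -3.92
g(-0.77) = 1.16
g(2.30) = 13.01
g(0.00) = -3.55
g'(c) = 8.68*c - 2.78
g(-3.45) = 57.70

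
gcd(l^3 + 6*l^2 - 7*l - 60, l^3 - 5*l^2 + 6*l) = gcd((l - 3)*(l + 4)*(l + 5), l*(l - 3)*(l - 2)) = l - 3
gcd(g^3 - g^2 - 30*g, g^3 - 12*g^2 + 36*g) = g^2 - 6*g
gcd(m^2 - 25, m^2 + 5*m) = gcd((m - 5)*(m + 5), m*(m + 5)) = m + 5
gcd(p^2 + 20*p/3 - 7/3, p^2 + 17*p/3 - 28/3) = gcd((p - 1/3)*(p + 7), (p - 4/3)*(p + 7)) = p + 7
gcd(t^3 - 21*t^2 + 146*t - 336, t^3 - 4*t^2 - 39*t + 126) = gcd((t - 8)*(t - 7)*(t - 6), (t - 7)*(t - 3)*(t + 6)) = t - 7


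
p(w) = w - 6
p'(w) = 1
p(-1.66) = -7.66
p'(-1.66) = 1.00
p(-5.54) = -11.54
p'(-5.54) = 1.00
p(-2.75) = -8.75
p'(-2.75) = 1.00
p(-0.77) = -6.77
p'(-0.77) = 1.00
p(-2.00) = -8.00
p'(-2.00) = 1.00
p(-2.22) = -8.22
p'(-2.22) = 1.00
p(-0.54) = -6.54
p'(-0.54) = 1.00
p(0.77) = -5.23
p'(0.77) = 1.00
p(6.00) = 0.00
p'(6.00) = 1.00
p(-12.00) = -18.00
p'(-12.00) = 1.00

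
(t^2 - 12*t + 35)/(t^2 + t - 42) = (t^2 - 12*t + 35)/(t^2 + t - 42)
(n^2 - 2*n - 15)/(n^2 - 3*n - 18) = (n - 5)/(n - 6)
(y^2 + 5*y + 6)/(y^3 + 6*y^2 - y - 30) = (y + 2)/(y^2 + 3*y - 10)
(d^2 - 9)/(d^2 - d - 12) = (d - 3)/(d - 4)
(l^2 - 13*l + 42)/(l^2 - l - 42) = (l - 6)/(l + 6)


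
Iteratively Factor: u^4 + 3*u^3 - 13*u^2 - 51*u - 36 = (u + 3)*(u^3 - 13*u - 12) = (u - 4)*(u + 3)*(u^2 + 4*u + 3) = (u - 4)*(u + 1)*(u + 3)*(u + 3)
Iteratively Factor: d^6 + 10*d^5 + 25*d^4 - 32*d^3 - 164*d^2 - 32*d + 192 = (d + 4)*(d^5 + 6*d^4 + d^3 - 36*d^2 - 20*d + 48) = (d - 2)*(d + 4)*(d^4 + 8*d^3 + 17*d^2 - 2*d - 24) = (d - 2)*(d - 1)*(d + 4)*(d^3 + 9*d^2 + 26*d + 24) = (d - 2)*(d - 1)*(d + 3)*(d + 4)*(d^2 + 6*d + 8) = (d - 2)*(d - 1)*(d + 2)*(d + 3)*(d + 4)*(d + 4)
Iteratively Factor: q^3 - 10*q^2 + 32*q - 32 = (q - 2)*(q^2 - 8*q + 16) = (q - 4)*(q - 2)*(q - 4)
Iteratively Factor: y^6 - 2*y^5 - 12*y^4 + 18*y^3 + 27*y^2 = (y + 3)*(y^5 - 5*y^4 + 3*y^3 + 9*y^2) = (y - 3)*(y + 3)*(y^4 - 2*y^3 - 3*y^2) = y*(y - 3)*(y + 3)*(y^3 - 2*y^2 - 3*y) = y*(y - 3)*(y + 1)*(y + 3)*(y^2 - 3*y) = y^2*(y - 3)*(y + 1)*(y + 3)*(y - 3)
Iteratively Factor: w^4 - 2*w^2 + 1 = (w - 1)*(w^3 + w^2 - w - 1) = (w - 1)*(w + 1)*(w^2 - 1) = (w - 1)^2*(w + 1)*(w + 1)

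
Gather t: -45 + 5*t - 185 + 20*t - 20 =25*t - 250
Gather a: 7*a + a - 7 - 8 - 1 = 8*a - 16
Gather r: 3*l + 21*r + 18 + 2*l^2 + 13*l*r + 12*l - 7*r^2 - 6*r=2*l^2 + 15*l - 7*r^2 + r*(13*l + 15) + 18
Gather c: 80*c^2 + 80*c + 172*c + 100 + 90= 80*c^2 + 252*c + 190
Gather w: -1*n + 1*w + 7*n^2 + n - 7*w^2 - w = 7*n^2 - 7*w^2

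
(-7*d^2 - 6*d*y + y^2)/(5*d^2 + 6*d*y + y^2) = (-7*d + y)/(5*d + y)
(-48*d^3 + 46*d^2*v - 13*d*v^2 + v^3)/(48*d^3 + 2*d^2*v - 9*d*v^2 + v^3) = (-2*d + v)/(2*d + v)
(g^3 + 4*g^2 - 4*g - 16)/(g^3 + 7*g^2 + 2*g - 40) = (g + 2)/(g + 5)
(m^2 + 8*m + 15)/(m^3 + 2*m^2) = (m^2 + 8*m + 15)/(m^2*(m + 2))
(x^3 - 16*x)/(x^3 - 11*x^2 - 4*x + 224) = x*(x - 4)/(x^2 - 15*x + 56)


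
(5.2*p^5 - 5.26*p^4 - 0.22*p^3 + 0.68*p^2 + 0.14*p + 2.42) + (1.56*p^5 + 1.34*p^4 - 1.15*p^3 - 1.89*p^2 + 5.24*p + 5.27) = 6.76*p^5 - 3.92*p^4 - 1.37*p^3 - 1.21*p^2 + 5.38*p + 7.69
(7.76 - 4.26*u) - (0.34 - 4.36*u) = 0.100000000000001*u + 7.42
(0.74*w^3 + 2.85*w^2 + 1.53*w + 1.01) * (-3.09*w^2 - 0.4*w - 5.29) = -2.2866*w^5 - 9.1025*w^4 - 9.7823*w^3 - 18.8094*w^2 - 8.4977*w - 5.3429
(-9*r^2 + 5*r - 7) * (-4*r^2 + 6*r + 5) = 36*r^4 - 74*r^3 + 13*r^2 - 17*r - 35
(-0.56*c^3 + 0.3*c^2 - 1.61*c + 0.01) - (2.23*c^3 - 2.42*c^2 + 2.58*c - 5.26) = -2.79*c^3 + 2.72*c^2 - 4.19*c + 5.27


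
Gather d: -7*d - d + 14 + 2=16 - 8*d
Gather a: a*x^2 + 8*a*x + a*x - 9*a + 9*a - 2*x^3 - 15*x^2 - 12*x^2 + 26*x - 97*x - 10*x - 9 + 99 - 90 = a*(x^2 + 9*x) - 2*x^3 - 27*x^2 - 81*x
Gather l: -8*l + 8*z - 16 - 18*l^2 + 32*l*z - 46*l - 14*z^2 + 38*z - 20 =-18*l^2 + l*(32*z - 54) - 14*z^2 + 46*z - 36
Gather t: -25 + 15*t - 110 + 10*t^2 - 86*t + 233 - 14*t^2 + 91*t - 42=-4*t^2 + 20*t + 56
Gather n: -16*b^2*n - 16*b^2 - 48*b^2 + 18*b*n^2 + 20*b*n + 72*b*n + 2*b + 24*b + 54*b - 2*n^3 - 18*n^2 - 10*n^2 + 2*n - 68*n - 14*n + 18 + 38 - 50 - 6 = -64*b^2 + 80*b - 2*n^3 + n^2*(18*b - 28) + n*(-16*b^2 + 92*b - 80)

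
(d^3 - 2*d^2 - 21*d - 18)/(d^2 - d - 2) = (d^2 - 3*d - 18)/(d - 2)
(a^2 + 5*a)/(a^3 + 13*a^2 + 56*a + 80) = a/(a^2 + 8*a + 16)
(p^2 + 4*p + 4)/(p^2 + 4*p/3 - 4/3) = 3*(p + 2)/(3*p - 2)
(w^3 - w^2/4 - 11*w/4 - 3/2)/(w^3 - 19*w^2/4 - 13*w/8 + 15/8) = 2*(w^2 - w - 2)/(2*w^2 - 11*w + 5)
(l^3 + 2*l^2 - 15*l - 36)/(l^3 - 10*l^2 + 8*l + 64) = (l^2 + 6*l + 9)/(l^2 - 6*l - 16)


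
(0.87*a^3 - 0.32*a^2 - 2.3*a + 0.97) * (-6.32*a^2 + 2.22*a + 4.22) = -5.4984*a^5 + 3.9538*a^4 + 17.497*a^3 - 12.5868*a^2 - 7.5526*a + 4.0934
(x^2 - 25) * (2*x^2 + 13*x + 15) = 2*x^4 + 13*x^3 - 35*x^2 - 325*x - 375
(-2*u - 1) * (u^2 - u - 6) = -2*u^3 + u^2 + 13*u + 6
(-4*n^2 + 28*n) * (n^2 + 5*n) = -4*n^4 + 8*n^3 + 140*n^2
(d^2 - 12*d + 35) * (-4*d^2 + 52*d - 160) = -4*d^4 + 100*d^3 - 924*d^2 + 3740*d - 5600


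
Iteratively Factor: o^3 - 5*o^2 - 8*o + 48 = (o - 4)*(o^2 - o - 12) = (o - 4)^2*(o + 3)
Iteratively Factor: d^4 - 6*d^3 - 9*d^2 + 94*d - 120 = (d + 4)*(d^3 - 10*d^2 + 31*d - 30) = (d - 3)*(d + 4)*(d^2 - 7*d + 10) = (d - 5)*(d - 3)*(d + 4)*(d - 2)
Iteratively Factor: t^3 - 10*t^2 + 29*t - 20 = (t - 4)*(t^2 - 6*t + 5) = (t - 4)*(t - 1)*(t - 5)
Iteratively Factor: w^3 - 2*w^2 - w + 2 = (w + 1)*(w^2 - 3*w + 2) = (w - 2)*(w + 1)*(w - 1)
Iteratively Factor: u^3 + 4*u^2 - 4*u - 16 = (u + 4)*(u^2 - 4) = (u - 2)*(u + 4)*(u + 2)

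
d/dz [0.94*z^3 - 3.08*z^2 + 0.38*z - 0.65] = 2.82*z^2 - 6.16*z + 0.38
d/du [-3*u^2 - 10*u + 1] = -6*u - 10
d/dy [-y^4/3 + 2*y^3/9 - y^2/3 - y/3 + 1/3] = -4*y^3/3 + 2*y^2/3 - 2*y/3 - 1/3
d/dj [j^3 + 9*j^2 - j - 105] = 3*j^2 + 18*j - 1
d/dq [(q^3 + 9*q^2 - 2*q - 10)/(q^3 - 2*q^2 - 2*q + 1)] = 11*(-q^2 + 2*q - 2)/(q^4 - 6*q^3 + 11*q^2 - 6*q + 1)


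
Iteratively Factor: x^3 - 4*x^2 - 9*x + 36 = (x - 4)*(x^2 - 9) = (x - 4)*(x - 3)*(x + 3)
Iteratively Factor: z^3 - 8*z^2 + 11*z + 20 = (z - 4)*(z^2 - 4*z - 5) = (z - 4)*(z + 1)*(z - 5)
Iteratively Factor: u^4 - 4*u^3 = (u - 4)*(u^3) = u*(u - 4)*(u^2) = u^2*(u - 4)*(u)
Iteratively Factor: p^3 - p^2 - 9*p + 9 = (p + 3)*(p^2 - 4*p + 3) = (p - 3)*(p + 3)*(p - 1)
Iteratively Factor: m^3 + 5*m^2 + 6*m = (m + 2)*(m^2 + 3*m) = (m + 2)*(m + 3)*(m)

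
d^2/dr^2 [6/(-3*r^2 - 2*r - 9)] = 12*(9*r^2 + 6*r - 4*(3*r + 1)^2 + 27)/(3*r^2 + 2*r + 9)^3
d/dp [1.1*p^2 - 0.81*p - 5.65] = 2.2*p - 0.81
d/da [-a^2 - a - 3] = -2*a - 1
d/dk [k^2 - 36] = 2*k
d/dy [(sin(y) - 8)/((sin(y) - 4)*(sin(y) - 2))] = (16*sin(y) + cos(y)^2 - 41)*cos(y)/((sin(y) - 4)^2*(sin(y) - 2)^2)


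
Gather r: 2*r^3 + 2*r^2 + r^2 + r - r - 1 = 2*r^3 + 3*r^2 - 1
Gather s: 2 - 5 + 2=-1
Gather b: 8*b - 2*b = 6*b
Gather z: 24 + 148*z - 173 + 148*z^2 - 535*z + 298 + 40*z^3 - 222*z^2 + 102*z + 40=40*z^3 - 74*z^2 - 285*z + 189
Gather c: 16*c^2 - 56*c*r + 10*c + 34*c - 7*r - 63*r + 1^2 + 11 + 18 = 16*c^2 + c*(44 - 56*r) - 70*r + 30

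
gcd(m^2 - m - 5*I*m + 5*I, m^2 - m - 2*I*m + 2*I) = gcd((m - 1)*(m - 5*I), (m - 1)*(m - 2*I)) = m - 1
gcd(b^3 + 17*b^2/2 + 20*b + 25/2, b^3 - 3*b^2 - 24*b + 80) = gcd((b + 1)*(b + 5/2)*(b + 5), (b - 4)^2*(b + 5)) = b + 5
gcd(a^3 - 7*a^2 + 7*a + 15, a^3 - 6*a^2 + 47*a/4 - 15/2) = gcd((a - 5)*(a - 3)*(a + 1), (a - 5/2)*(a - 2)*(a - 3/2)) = 1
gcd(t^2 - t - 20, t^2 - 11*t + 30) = t - 5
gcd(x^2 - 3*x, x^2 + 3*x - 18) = x - 3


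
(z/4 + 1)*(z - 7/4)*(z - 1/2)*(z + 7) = z^4/4 + 35*z^3/16 + 33*z^2/32 - 427*z/32 + 49/8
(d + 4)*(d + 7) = d^2 + 11*d + 28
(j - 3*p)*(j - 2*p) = j^2 - 5*j*p + 6*p^2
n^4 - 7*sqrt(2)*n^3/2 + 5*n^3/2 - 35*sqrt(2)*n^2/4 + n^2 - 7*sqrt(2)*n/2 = n*(n + 1/2)*(n + 2)*(n - 7*sqrt(2)/2)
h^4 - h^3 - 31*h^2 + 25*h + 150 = (h - 5)*(h - 3)*(h + 2)*(h + 5)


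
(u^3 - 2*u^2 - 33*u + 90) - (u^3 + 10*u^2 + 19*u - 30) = -12*u^2 - 52*u + 120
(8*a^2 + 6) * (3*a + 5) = 24*a^3 + 40*a^2 + 18*a + 30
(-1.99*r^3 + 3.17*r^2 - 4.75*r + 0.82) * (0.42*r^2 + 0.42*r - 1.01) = -0.8358*r^5 + 0.4956*r^4 + 1.3463*r^3 - 4.8523*r^2 + 5.1419*r - 0.8282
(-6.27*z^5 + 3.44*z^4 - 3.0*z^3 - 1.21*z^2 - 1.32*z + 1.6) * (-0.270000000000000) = 1.6929*z^5 - 0.9288*z^4 + 0.81*z^3 + 0.3267*z^2 + 0.3564*z - 0.432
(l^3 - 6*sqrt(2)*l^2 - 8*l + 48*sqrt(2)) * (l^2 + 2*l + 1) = l^5 - 6*sqrt(2)*l^4 + 2*l^4 - 12*sqrt(2)*l^3 - 7*l^3 - 16*l^2 + 42*sqrt(2)*l^2 - 8*l + 96*sqrt(2)*l + 48*sqrt(2)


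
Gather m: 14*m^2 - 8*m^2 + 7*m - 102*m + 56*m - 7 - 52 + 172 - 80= 6*m^2 - 39*m + 33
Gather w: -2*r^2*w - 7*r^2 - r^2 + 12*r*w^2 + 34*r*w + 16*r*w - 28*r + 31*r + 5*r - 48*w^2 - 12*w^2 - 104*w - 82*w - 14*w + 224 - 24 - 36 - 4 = -8*r^2 + 8*r + w^2*(12*r - 60) + w*(-2*r^2 + 50*r - 200) + 160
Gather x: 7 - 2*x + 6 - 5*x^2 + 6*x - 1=-5*x^2 + 4*x + 12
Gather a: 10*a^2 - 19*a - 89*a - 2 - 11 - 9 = 10*a^2 - 108*a - 22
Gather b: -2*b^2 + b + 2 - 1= -2*b^2 + b + 1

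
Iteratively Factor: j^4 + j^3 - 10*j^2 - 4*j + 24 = (j + 2)*(j^3 - j^2 - 8*j + 12) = (j - 2)*(j + 2)*(j^2 + j - 6) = (j - 2)^2*(j + 2)*(j + 3)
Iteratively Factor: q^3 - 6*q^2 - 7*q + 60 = (q + 3)*(q^2 - 9*q + 20) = (q - 5)*(q + 3)*(q - 4)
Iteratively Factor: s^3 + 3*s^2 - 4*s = (s + 4)*(s^2 - s) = s*(s + 4)*(s - 1)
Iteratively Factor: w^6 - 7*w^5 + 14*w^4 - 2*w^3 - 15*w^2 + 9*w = (w + 1)*(w^5 - 8*w^4 + 22*w^3 - 24*w^2 + 9*w) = (w - 1)*(w + 1)*(w^4 - 7*w^3 + 15*w^2 - 9*w) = (w - 3)*(w - 1)*(w + 1)*(w^3 - 4*w^2 + 3*w) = w*(w - 3)*(w - 1)*(w + 1)*(w^2 - 4*w + 3) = w*(w - 3)*(w - 1)^2*(w + 1)*(w - 3)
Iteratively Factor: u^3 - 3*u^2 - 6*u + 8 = (u - 4)*(u^2 + u - 2) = (u - 4)*(u + 2)*(u - 1)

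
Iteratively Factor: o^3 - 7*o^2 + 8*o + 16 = (o + 1)*(o^2 - 8*o + 16) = (o - 4)*(o + 1)*(o - 4)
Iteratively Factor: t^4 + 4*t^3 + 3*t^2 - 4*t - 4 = (t + 1)*(t^3 + 3*t^2 - 4) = (t + 1)*(t + 2)*(t^2 + t - 2) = (t + 1)*(t + 2)^2*(t - 1)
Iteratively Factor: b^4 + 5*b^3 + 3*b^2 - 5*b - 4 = (b + 4)*(b^3 + b^2 - b - 1) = (b - 1)*(b + 4)*(b^2 + 2*b + 1) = (b - 1)*(b + 1)*(b + 4)*(b + 1)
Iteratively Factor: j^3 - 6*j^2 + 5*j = (j - 5)*(j^2 - j) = (j - 5)*(j - 1)*(j)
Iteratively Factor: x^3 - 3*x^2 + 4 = (x - 2)*(x^2 - x - 2) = (x - 2)^2*(x + 1)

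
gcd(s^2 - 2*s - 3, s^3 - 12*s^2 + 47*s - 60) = s - 3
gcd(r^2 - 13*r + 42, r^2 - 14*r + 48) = r - 6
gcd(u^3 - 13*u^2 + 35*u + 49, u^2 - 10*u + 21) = u - 7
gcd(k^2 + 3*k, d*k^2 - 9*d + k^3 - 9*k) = k + 3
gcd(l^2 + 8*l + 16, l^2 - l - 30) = 1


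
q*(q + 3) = q^2 + 3*q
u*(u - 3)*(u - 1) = u^3 - 4*u^2 + 3*u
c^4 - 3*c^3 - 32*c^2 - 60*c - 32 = (c - 8)*(c + 1)*(c + 2)^2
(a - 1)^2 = a^2 - 2*a + 1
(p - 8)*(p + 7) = p^2 - p - 56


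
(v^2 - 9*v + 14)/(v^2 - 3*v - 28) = (v - 2)/(v + 4)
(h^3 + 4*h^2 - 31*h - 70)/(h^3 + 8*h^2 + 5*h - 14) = (h - 5)/(h - 1)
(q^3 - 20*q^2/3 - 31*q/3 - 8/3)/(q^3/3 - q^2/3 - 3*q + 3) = (3*q^3 - 20*q^2 - 31*q - 8)/(q^3 - q^2 - 9*q + 9)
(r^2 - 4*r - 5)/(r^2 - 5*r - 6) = (r - 5)/(r - 6)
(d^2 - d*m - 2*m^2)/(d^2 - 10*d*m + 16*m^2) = (d + m)/(d - 8*m)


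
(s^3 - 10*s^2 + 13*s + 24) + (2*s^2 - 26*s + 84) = s^3 - 8*s^2 - 13*s + 108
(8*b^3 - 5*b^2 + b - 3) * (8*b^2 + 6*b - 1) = 64*b^5 + 8*b^4 - 30*b^3 - 13*b^2 - 19*b + 3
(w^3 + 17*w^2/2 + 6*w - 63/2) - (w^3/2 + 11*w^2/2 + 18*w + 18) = w^3/2 + 3*w^2 - 12*w - 99/2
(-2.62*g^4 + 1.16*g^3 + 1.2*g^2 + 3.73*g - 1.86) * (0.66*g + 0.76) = -1.7292*g^5 - 1.2256*g^4 + 1.6736*g^3 + 3.3738*g^2 + 1.6072*g - 1.4136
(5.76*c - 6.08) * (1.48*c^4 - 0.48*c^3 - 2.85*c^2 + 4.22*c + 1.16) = 8.5248*c^5 - 11.7632*c^4 - 13.4976*c^3 + 41.6352*c^2 - 18.976*c - 7.0528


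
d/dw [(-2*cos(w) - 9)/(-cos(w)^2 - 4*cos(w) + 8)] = 2*(cos(w)^2 + 9*cos(w) + 26)*sin(w)/(cos(w)^2 + 4*cos(w) - 8)^2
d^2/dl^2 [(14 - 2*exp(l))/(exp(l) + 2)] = 18*(exp(l) - 2)*exp(l)/(exp(3*l) + 6*exp(2*l) + 12*exp(l) + 8)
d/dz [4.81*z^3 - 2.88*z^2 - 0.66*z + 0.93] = 14.43*z^2 - 5.76*z - 0.66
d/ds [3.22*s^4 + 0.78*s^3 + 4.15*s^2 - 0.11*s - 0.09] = 12.88*s^3 + 2.34*s^2 + 8.3*s - 0.11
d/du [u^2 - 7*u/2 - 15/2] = 2*u - 7/2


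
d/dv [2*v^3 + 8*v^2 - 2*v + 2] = 6*v^2 + 16*v - 2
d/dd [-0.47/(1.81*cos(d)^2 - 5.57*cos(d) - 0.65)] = (2.6179 - 1.7014*cos(d))*sin(d)/(-1.81*cos(d)^2 + 5.57*cos(d) + 0.65)^2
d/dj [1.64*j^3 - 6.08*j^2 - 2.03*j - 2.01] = 4.92*j^2 - 12.16*j - 2.03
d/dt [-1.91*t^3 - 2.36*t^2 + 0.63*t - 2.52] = -5.73*t^2 - 4.72*t + 0.63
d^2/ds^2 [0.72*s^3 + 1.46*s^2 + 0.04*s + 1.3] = 4.32*s + 2.92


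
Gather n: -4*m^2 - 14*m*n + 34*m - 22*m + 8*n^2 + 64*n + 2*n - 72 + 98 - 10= -4*m^2 + 12*m + 8*n^2 + n*(66 - 14*m) + 16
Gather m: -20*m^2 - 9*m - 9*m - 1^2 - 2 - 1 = -20*m^2 - 18*m - 4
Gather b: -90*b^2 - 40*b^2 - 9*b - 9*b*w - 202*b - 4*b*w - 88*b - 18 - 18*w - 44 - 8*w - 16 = -130*b^2 + b*(-13*w - 299) - 26*w - 78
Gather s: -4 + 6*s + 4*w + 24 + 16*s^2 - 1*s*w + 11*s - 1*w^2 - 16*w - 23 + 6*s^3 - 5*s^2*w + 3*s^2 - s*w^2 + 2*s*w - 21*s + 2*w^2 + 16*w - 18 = 6*s^3 + s^2*(19 - 5*w) + s*(-w^2 + w - 4) + w^2 + 4*w - 21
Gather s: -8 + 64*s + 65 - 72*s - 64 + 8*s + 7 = 0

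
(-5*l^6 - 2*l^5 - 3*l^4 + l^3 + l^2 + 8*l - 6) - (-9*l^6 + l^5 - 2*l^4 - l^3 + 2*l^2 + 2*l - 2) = 4*l^6 - 3*l^5 - l^4 + 2*l^3 - l^2 + 6*l - 4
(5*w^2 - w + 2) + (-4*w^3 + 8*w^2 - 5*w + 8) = -4*w^3 + 13*w^2 - 6*w + 10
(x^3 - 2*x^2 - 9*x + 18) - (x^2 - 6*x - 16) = x^3 - 3*x^2 - 3*x + 34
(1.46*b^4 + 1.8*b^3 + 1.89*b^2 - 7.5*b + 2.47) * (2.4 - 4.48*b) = -6.5408*b^5 - 4.56*b^4 - 4.1472*b^3 + 38.136*b^2 - 29.0656*b + 5.928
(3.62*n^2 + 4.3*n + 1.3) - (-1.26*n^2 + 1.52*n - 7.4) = 4.88*n^2 + 2.78*n + 8.7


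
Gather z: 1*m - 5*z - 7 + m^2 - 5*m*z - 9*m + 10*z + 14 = m^2 - 8*m + z*(5 - 5*m) + 7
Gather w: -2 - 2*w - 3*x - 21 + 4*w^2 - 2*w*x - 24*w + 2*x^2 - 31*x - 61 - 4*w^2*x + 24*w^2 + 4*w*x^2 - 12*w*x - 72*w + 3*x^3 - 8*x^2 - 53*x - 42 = w^2*(28 - 4*x) + w*(4*x^2 - 14*x - 98) + 3*x^3 - 6*x^2 - 87*x - 126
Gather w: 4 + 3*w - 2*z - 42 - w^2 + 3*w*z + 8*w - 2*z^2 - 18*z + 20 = -w^2 + w*(3*z + 11) - 2*z^2 - 20*z - 18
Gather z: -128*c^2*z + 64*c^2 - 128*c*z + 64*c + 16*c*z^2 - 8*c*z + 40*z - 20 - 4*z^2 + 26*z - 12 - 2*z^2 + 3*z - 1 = 64*c^2 + 64*c + z^2*(16*c - 6) + z*(-128*c^2 - 136*c + 69) - 33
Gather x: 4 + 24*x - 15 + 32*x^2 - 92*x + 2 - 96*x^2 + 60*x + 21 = -64*x^2 - 8*x + 12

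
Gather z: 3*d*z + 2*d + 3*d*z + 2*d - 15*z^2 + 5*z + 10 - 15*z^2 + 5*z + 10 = 4*d - 30*z^2 + z*(6*d + 10) + 20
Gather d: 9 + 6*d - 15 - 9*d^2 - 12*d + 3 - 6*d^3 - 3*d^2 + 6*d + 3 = -6*d^3 - 12*d^2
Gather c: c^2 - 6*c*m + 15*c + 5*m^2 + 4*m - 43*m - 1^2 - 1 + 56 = c^2 + c*(15 - 6*m) + 5*m^2 - 39*m + 54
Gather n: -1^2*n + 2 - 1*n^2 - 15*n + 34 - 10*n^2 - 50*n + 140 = -11*n^2 - 66*n + 176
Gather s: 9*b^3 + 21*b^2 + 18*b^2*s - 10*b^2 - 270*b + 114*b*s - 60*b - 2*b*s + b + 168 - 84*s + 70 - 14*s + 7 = 9*b^3 + 11*b^2 - 329*b + s*(18*b^2 + 112*b - 98) + 245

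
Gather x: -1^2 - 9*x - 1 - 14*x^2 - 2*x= -14*x^2 - 11*x - 2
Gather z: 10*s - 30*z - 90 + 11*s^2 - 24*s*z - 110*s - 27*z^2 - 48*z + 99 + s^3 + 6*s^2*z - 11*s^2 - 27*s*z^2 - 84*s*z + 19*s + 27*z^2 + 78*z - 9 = s^3 - 27*s*z^2 - 81*s + z*(6*s^2 - 108*s)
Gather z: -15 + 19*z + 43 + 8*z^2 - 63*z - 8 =8*z^2 - 44*z + 20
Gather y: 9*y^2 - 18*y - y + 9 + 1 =9*y^2 - 19*y + 10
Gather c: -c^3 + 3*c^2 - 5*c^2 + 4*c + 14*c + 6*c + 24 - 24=-c^3 - 2*c^2 + 24*c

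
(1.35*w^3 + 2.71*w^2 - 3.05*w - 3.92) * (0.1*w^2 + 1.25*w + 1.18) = 0.135*w^5 + 1.9585*w^4 + 4.6755*w^3 - 1.0067*w^2 - 8.499*w - 4.6256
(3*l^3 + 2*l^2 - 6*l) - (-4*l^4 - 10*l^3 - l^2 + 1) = 4*l^4 + 13*l^3 + 3*l^2 - 6*l - 1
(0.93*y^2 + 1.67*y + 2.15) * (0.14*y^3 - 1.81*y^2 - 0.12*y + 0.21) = 0.1302*y^5 - 1.4495*y^4 - 2.8333*y^3 - 3.8966*y^2 + 0.0926999999999999*y + 0.4515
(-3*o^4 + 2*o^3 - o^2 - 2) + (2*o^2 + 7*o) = -3*o^4 + 2*o^3 + o^2 + 7*o - 2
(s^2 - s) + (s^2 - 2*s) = 2*s^2 - 3*s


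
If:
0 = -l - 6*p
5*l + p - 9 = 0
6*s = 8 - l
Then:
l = 54/29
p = -9/29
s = 89/87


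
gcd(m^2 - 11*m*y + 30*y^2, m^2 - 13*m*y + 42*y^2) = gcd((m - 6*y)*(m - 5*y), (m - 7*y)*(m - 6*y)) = -m + 6*y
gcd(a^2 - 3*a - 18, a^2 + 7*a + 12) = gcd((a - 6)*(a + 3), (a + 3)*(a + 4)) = a + 3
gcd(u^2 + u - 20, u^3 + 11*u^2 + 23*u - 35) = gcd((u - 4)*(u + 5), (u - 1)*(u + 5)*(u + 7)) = u + 5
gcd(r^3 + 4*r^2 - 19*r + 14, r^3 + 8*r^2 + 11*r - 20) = r - 1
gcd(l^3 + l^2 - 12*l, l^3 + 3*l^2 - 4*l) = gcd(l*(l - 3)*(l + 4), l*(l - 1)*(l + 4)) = l^2 + 4*l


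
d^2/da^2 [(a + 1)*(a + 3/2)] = 2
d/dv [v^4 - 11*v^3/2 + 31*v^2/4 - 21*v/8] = 4*v^3 - 33*v^2/2 + 31*v/2 - 21/8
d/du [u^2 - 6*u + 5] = 2*u - 6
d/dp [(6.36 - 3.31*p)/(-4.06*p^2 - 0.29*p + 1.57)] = (-13.4386*p^2 + 51.6432*p - 3.3523)/(16.4836*p^4 + 2.3548*p^3 - 12.6643*p^2 - 0.9106*p + 2.4649)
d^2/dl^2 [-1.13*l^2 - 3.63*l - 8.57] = -2.26000000000000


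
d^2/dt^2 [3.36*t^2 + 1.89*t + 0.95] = 6.72000000000000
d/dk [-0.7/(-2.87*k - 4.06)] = -2.009/(2.87*k + 4.06)^2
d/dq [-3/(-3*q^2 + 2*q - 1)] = 6*(1 - 3*q)/(3*q^2 - 2*q + 1)^2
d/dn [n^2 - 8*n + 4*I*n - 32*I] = 2*n - 8 + 4*I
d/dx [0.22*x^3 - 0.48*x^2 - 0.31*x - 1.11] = 0.66*x^2 - 0.96*x - 0.31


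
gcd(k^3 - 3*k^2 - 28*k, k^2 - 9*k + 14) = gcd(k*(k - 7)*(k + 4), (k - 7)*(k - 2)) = k - 7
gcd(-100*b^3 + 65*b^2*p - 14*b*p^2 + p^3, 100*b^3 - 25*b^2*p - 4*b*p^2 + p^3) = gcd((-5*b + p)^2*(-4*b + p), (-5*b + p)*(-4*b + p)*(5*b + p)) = 20*b^2 - 9*b*p + p^2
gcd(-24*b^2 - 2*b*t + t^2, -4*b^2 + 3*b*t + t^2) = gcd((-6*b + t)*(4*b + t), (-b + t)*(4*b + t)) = 4*b + t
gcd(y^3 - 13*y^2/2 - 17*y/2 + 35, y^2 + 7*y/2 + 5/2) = y + 5/2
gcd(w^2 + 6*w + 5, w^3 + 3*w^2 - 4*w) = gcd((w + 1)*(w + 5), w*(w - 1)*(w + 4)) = 1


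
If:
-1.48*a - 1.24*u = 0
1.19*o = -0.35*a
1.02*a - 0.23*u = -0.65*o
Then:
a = 0.00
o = 0.00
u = 0.00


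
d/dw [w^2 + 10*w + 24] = 2*w + 10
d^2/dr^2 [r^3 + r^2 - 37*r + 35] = 6*r + 2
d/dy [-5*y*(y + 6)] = -10*y - 30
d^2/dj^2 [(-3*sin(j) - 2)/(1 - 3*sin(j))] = 9*(-3*sin(j)^2 - sin(j) + 6)/(3*sin(j) - 1)^3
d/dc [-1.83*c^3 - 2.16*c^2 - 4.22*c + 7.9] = -5.49*c^2 - 4.32*c - 4.22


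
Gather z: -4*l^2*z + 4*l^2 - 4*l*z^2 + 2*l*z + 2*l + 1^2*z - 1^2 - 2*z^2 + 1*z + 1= 4*l^2 + 2*l + z^2*(-4*l - 2) + z*(-4*l^2 + 2*l + 2)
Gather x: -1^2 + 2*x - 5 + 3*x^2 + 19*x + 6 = 3*x^2 + 21*x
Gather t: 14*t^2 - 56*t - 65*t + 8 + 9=14*t^2 - 121*t + 17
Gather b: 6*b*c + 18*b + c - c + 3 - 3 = b*(6*c + 18)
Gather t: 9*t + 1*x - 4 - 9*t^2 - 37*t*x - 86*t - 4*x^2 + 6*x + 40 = -9*t^2 + t*(-37*x - 77) - 4*x^2 + 7*x + 36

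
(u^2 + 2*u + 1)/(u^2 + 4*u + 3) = (u + 1)/(u + 3)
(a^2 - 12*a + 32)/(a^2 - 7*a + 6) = (a^2 - 12*a + 32)/(a^2 - 7*a + 6)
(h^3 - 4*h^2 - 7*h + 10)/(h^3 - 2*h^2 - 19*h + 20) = (h + 2)/(h + 4)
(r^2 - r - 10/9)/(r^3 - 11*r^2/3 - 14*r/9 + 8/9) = (3*r - 5)/(3*r^2 - 13*r + 4)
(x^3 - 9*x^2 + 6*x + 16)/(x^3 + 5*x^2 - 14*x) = (x^2 - 7*x - 8)/(x*(x + 7))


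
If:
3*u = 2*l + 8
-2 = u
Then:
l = -7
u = -2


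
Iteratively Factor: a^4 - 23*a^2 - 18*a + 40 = (a - 1)*(a^3 + a^2 - 22*a - 40) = (a - 5)*(a - 1)*(a^2 + 6*a + 8) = (a - 5)*(a - 1)*(a + 4)*(a + 2)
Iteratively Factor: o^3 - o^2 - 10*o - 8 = (o + 2)*(o^2 - 3*o - 4) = (o - 4)*(o + 2)*(o + 1)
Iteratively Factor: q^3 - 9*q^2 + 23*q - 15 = (q - 1)*(q^2 - 8*q + 15) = (q - 5)*(q - 1)*(q - 3)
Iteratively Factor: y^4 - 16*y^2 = (y)*(y^3 - 16*y) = y*(y - 4)*(y^2 + 4*y) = y^2*(y - 4)*(y + 4)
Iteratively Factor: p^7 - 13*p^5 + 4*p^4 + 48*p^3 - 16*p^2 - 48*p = (p - 2)*(p^6 + 2*p^5 - 9*p^4 - 14*p^3 + 20*p^2 + 24*p) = (p - 2)*(p + 3)*(p^5 - p^4 - 6*p^3 + 4*p^2 + 8*p) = (p - 2)*(p + 1)*(p + 3)*(p^4 - 2*p^3 - 4*p^2 + 8*p) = (p - 2)^2*(p + 1)*(p + 3)*(p^3 - 4*p) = (p - 2)^3*(p + 1)*(p + 3)*(p^2 + 2*p) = (p - 2)^3*(p + 1)*(p + 2)*(p + 3)*(p)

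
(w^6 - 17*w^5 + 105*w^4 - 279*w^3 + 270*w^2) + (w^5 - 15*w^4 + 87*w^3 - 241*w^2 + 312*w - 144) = w^6 - 16*w^5 + 90*w^4 - 192*w^3 + 29*w^2 + 312*w - 144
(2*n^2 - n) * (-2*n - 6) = -4*n^3 - 10*n^2 + 6*n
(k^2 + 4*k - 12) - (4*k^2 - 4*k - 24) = -3*k^2 + 8*k + 12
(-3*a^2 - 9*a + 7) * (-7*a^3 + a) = 21*a^5 + 63*a^4 - 52*a^3 - 9*a^2 + 7*a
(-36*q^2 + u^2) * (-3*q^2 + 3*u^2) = 108*q^4 - 111*q^2*u^2 + 3*u^4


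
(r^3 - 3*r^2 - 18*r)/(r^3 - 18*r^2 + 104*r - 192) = r*(r + 3)/(r^2 - 12*r + 32)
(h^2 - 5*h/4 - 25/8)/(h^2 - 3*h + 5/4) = (4*h + 5)/(2*(2*h - 1))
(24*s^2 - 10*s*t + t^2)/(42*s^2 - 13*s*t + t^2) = (4*s - t)/(7*s - t)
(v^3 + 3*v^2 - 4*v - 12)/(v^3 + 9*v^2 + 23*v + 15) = (v^2 - 4)/(v^2 + 6*v + 5)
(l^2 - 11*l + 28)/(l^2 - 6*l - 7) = (l - 4)/(l + 1)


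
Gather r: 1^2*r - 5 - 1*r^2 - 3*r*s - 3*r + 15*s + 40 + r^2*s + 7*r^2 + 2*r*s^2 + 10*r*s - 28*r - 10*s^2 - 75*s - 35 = r^2*(s + 6) + r*(2*s^2 + 7*s - 30) - 10*s^2 - 60*s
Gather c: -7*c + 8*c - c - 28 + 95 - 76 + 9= 0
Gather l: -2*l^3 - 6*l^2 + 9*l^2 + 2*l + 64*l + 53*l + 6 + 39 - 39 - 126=-2*l^3 + 3*l^2 + 119*l - 120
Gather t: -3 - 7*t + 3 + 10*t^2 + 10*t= 10*t^2 + 3*t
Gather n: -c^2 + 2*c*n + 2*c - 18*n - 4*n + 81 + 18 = -c^2 + 2*c + n*(2*c - 22) + 99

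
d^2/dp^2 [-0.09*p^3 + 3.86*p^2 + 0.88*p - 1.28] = 7.72 - 0.54*p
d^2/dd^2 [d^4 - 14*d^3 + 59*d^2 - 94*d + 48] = 12*d^2 - 84*d + 118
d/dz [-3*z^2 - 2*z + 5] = -6*z - 2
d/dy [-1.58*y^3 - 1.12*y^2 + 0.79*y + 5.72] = -4.74*y^2 - 2.24*y + 0.79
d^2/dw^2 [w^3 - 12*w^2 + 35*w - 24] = 6*w - 24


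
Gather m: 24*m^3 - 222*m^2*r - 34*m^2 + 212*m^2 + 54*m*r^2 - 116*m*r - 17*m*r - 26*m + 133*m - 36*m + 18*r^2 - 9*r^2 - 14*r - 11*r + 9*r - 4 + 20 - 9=24*m^3 + m^2*(178 - 222*r) + m*(54*r^2 - 133*r + 71) + 9*r^2 - 16*r + 7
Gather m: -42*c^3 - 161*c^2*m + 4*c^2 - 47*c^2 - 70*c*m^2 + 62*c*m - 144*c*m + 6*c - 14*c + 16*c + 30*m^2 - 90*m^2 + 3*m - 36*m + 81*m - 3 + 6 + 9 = -42*c^3 - 43*c^2 + 8*c + m^2*(-70*c - 60) + m*(-161*c^2 - 82*c + 48) + 12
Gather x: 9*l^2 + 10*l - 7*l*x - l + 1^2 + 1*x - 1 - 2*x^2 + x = 9*l^2 + 9*l - 2*x^2 + x*(2 - 7*l)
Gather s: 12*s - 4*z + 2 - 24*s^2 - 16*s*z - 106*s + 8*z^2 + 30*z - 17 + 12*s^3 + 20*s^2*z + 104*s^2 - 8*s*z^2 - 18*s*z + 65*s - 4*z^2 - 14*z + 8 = 12*s^3 + s^2*(20*z + 80) + s*(-8*z^2 - 34*z - 29) + 4*z^2 + 12*z - 7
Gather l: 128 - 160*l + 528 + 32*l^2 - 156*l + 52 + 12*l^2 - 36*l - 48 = 44*l^2 - 352*l + 660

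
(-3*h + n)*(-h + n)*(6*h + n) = 18*h^3 - 21*h^2*n + 2*h*n^2 + n^3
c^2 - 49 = (c - 7)*(c + 7)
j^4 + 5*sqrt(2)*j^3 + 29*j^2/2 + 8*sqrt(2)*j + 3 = (j + sqrt(2)/2)^2*(j + sqrt(2))*(j + 3*sqrt(2))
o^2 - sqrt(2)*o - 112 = (o - 8*sqrt(2))*(o + 7*sqrt(2))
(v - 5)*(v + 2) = v^2 - 3*v - 10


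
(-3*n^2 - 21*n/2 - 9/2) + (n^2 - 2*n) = -2*n^2 - 25*n/2 - 9/2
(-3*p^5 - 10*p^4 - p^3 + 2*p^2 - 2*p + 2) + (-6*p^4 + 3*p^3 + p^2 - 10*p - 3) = -3*p^5 - 16*p^4 + 2*p^3 + 3*p^2 - 12*p - 1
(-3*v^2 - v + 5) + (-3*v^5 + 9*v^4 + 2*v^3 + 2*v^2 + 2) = -3*v^5 + 9*v^4 + 2*v^3 - v^2 - v + 7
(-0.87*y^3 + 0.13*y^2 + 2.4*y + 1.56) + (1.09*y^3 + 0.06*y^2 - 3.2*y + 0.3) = 0.22*y^3 + 0.19*y^2 - 0.8*y + 1.86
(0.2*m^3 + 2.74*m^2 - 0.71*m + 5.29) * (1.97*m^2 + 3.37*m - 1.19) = 0.394*m^5 + 6.0718*m^4 + 7.5971*m^3 + 4.768*m^2 + 18.6722*m - 6.2951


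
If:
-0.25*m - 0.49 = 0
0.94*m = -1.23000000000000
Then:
No Solution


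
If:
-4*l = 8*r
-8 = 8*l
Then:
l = -1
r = 1/2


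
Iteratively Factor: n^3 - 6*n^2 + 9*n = (n - 3)*(n^2 - 3*n) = n*(n - 3)*(n - 3)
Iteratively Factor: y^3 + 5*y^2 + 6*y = (y + 2)*(y^2 + 3*y) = (y + 2)*(y + 3)*(y)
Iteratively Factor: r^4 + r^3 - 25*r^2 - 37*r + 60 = (r + 4)*(r^3 - 3*r^2 - 13*r + 15) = (r - 5)*(r + 4)*(r^2 + 2*r - 3) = (r - 5)*(r - 1)*(r + 4)*(r + 3)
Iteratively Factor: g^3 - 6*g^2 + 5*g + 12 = (g - 4)*(g^2 - 2*g - 3) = (g - 4)*(g + 1)*(g - 3)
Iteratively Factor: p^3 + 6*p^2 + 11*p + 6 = (p + 1)*(p^2 + 5*p + 6) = (p + 1)*(p + 2)*(p + 3)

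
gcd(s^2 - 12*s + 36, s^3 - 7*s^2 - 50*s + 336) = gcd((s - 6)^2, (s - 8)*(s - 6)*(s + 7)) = s - 6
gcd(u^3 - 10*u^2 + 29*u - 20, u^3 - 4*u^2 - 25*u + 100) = u^2 - 9*u + 20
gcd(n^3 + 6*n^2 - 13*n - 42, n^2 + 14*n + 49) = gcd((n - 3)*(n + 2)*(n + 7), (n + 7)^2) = n + 7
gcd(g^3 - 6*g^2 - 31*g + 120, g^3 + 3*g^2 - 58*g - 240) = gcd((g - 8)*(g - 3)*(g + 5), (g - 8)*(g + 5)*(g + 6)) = g^2 - 3*g - 40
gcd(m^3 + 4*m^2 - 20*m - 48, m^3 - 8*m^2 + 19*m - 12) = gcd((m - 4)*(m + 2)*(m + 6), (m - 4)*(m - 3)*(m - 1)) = m - 4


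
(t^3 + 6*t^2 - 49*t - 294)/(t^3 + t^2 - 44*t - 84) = (t + 7)/(t + 2)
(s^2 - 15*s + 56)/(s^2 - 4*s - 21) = (s - 8)/(s + 3)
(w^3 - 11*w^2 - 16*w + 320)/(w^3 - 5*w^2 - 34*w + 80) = (w - 8)/(w - 2)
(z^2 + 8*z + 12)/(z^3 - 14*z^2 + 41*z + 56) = (z^2 + 8*z + 12)/(z^3 - 14*z^2 + 41*z + 56)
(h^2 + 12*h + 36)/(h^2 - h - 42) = (h + 6)/(h - 7)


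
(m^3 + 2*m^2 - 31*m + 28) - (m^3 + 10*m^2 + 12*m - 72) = -8*m^2 - 43*m + 100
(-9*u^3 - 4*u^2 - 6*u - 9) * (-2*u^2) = 18*u^5 + 8*u^4 + 12*u^3 + 18*u^2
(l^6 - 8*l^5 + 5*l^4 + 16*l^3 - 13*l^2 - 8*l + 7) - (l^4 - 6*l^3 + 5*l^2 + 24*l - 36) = l^6 - 8*l^5 + 4*l^4 + 22*l^3 - 18*l^2 - 32*l + 43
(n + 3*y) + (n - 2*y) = 2*n + y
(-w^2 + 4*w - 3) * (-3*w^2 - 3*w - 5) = 3*w^4 - 9*w^3 + 2*w^2 - 11*w + 15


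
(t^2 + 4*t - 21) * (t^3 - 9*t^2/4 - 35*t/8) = t^5 + 7*t^4/4 - 275*t^3/8 + 119*t^2/4 + 735*t/8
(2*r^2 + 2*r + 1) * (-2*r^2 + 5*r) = -4*r^4 + 6*r^3 + 8*r^2 + 5*r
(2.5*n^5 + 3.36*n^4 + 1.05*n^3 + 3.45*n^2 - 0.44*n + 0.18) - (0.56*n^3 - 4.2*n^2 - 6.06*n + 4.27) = 2.5*n^5 + 3.36*n^4 + 0.49*n^3 + 7.65*n^2 + 5.62*n - 4.09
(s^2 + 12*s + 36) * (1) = s^2 + 12*s + 36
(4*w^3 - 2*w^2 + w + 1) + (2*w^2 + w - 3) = 4*w^3 + 2*w - 2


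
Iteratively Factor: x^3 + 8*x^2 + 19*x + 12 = (x + 4)*(x^2 + 4*x + 3) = (x + 1)*(x + 4)*(x + 3)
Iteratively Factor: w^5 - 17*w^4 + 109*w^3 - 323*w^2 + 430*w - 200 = (w - 2)*(w^4 - 15*w^3 + 79*w^2 - 165*w + 100) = (w - 5)*(w - 2)*(w^3 - 10*w^2 + 29*w - 20) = (w - 5)^2*(w - 2)*(w^2 - 5*w + 4) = (w - 5)^2*(w - 2)*(w - 1)*(w - 4)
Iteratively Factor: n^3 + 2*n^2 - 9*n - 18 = (n + 2)*(n^2 - 9) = (n + 2)*(n + 3)*(n - 3)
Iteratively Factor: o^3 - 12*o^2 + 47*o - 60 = (o - 4)*(o^2 - 8*o + 15) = (o - 5)*(o - 4)*(o - 3)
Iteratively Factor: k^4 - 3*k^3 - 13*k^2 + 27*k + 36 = (k - 4)*(k^3 + k^2 - 9*k - 9) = (k - 4)*(k + 1)*(k^2 - 9) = (k - 4)*(k - 3)*(k + 1)*(k + 3)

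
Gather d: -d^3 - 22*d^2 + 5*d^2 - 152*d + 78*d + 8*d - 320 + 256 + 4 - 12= -d^3 - 17*d^2 - 66*d - 72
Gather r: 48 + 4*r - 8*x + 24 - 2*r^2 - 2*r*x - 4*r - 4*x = -2*r^2 - 2*r*x - 12*x + 72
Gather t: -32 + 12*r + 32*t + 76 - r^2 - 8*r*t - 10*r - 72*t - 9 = -r^2 + 2*r + t*(-8*r - 40) + 35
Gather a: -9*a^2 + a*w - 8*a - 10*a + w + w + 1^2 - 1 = -9*a^2 + a*(w - 18) + 2*w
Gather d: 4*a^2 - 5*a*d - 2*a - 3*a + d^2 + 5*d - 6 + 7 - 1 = 4*a^2 - 5*a + d^2 + d*(5 - 5*a)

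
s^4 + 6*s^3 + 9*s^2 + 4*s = s*(s + 1)^2*(s + 4)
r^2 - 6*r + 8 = (r - 4)*(r - 2)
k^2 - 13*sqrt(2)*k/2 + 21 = (k - 7*sqrt(2)/2)*(k - 3*sqrt(2))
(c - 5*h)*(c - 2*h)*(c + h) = c^3 - 6*c^2*h + 3*c*h^2 + 10*h^3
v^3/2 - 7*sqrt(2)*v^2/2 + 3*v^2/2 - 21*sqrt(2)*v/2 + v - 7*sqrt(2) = (v/2 + 1)*(v + 1)*(v - 7*sqrt(2))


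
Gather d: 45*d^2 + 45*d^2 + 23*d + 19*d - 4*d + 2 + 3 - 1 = 90*d^2 + 38*d + 4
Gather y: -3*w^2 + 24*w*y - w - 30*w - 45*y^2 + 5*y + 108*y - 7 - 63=-3*w^2 - 31*w - 45*y^2 + y*(24*w + 113) - 70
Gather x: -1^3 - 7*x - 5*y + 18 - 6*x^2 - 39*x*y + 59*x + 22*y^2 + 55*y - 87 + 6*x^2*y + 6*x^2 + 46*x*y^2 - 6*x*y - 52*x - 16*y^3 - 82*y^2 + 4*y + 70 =6*x^2*y + x*(46*y^2 - 45*y) - 16*y^3 - 60*y^2 + 54*y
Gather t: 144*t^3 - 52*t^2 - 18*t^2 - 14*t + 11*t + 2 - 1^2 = 144*t^3 - 70*t^2 - 3*t + 1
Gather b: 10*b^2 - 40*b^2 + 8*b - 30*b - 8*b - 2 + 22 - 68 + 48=-30*b^2 - 30*b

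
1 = 1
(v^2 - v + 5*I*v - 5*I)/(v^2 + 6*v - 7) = (v + 5*I)/(v + 7)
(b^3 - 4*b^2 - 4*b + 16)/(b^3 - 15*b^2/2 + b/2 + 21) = 2*(b^2 - 2*b - 8)/(2*b^2 - 11*b - 21)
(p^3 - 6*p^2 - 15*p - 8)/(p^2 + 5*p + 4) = (p^2 - 7*p - 8)/(p + 4)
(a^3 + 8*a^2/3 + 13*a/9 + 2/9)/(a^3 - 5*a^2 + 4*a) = (9*a^3 + 24*a^2 + 13*a + 2)/(9*a*(a^2 - 5*a + 4))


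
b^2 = b^2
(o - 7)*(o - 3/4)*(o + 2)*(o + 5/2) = o^4 - 13*o^3/4 - 197*o^2/8 - 121*o/8 + 105/4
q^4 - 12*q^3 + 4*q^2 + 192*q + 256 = (q - 8)^2*(q + 2)^2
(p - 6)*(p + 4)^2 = p^3 + 2*p^2 - 32*p - 96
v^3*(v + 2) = v^4 + 2*v^3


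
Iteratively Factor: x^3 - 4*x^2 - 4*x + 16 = (x - 4)*(x^2 - 4) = (x - 4)*(x - 2)*(x + 2)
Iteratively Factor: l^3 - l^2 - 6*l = (l)*(l^2 - l - 6) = l*(l - 3)*(l + 2)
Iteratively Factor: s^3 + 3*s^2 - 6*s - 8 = (s - 2)*(s^2 + 5*s + 4) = (s - 2)*(s + 1)*(s + 4)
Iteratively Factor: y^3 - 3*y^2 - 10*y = (y)*(y^2 - 3*y - 10) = y*(y - 5)*(y + 2)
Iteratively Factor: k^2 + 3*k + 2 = (k + 1)*(k + 2)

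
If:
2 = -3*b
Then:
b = -2/3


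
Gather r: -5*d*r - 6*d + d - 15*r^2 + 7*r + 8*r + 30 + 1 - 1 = -5*d - 15*r^2 + r*(15 - 5*d) + 30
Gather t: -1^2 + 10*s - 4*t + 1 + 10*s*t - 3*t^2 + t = 10*s - 3*t^2 + t*(10*s - 3)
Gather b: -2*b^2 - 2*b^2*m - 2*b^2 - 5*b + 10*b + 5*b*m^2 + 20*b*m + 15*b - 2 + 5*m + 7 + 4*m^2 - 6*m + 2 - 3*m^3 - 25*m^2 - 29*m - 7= b^2*(-2*m - 4) + b*(5*m^2 + 20*m + 20) - 3*m^3 - 21*m^2 - 30*m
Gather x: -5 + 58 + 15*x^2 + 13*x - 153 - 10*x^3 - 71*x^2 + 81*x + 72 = -10*x^3 - 56*x^2 + 94*x - 28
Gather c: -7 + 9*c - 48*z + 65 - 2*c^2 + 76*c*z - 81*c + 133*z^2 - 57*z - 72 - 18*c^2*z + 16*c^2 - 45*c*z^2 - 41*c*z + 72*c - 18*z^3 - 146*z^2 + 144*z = c^2*(14 - 18*z) + c*(-45*z^2 + 35*z) - 18*z^3 - 13*z^2 + 39*z - 14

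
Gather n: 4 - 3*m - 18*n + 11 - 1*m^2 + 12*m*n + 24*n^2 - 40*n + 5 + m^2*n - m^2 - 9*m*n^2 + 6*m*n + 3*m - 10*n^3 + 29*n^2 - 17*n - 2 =-2*m^2 - 10*n^3 + n^2*(53 - 9*m) + n*(m^2 + 18*m - 75) + 18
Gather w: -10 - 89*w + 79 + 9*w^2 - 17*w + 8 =9*w^2 - 106*w + 77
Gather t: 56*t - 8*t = 48*t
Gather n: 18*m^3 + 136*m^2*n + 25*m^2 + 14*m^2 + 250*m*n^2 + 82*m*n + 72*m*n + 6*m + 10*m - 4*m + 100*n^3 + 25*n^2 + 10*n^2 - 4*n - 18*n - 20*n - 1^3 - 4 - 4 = 18*m^3 + 39*m^2 + 12*m + 100*n^3 + n^2*(250*m + 35) + n*(136*m^2 + 154*m - 42) - 9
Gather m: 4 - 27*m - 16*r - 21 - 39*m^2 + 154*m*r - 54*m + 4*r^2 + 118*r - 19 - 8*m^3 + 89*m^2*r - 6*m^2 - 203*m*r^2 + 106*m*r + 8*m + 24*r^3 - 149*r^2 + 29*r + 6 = -8*m^3 + m^2*(89*r - 45) + m*(-203*r^2 + 260*r - 73) + 24*r^3 - 145*r^2 + 131*r - 30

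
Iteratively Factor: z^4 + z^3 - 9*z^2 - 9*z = (z + 3)*(z^3 - 2*z^2 - 3*z) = (z + 1)*(z + 3)*(z^2 - 3*z) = (z - 3)*(z + 1)*(z + 3)*(z)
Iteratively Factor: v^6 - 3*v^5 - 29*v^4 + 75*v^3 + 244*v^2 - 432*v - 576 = (v - 3)*(v^5 - 29*v^3 - 12*v^2 + 208*v + 192) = (v - 3)*(v + 1)*(v^4 - v^3 - 28*v^2 + 16*v + 192) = (v - 4)*(v - 3)*(v + 1)*(v^3 + 3*v^2 - 16*v - 48) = (v - 4)*(v - 3)*(v + 1)*(v + 3)*(v^2 - 16) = (v - 4)*(v - 3)*(v + 1)*(v + 3)*(v + 4)*(v - 4)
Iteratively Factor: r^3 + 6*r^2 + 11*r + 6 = (r + 1)*(r^2 + 5*r + 6) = (r + 1)*(r + 2)*(r + 3)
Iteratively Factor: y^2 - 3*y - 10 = (y + 2)*(y - 5)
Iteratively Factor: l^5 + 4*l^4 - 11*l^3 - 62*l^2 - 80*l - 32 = (l + 2)*(l^4 + 2*l^3 - 15*l^2 - 32*l - 16) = (l + 1)*(l + 2)*(l^3 + l^2 - 16*l - 16) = (l + 1)^2*(l + 2)*(l^2 - 16) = (l - 4)*(l + 1)^2*(l + 2)*(l + 4)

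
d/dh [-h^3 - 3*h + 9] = -3*h^2 - 3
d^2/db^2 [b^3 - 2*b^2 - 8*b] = 6*b - 4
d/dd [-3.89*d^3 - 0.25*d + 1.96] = -11.67*d^2 - 0.25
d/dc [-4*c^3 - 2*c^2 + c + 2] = -12*c^2 - 4*c + 1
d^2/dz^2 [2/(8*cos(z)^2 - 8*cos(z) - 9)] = 16*(32*sin(z)^4 - 60*sin(z)^2 + 21*cos(z) - 6*cos(3*z) - 6)/(8*sin(z)^2 + 8*cos(z) + 1)^3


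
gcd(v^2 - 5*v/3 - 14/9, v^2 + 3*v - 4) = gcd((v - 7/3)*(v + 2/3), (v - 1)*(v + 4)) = 1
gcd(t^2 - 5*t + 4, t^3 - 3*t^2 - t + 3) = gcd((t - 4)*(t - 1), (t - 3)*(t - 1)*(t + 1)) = t - 1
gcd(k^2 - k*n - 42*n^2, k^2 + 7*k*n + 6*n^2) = k + 6*n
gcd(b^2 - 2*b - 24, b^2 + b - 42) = b - 6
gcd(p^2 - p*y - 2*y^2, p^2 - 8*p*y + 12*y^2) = -p + 2*y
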